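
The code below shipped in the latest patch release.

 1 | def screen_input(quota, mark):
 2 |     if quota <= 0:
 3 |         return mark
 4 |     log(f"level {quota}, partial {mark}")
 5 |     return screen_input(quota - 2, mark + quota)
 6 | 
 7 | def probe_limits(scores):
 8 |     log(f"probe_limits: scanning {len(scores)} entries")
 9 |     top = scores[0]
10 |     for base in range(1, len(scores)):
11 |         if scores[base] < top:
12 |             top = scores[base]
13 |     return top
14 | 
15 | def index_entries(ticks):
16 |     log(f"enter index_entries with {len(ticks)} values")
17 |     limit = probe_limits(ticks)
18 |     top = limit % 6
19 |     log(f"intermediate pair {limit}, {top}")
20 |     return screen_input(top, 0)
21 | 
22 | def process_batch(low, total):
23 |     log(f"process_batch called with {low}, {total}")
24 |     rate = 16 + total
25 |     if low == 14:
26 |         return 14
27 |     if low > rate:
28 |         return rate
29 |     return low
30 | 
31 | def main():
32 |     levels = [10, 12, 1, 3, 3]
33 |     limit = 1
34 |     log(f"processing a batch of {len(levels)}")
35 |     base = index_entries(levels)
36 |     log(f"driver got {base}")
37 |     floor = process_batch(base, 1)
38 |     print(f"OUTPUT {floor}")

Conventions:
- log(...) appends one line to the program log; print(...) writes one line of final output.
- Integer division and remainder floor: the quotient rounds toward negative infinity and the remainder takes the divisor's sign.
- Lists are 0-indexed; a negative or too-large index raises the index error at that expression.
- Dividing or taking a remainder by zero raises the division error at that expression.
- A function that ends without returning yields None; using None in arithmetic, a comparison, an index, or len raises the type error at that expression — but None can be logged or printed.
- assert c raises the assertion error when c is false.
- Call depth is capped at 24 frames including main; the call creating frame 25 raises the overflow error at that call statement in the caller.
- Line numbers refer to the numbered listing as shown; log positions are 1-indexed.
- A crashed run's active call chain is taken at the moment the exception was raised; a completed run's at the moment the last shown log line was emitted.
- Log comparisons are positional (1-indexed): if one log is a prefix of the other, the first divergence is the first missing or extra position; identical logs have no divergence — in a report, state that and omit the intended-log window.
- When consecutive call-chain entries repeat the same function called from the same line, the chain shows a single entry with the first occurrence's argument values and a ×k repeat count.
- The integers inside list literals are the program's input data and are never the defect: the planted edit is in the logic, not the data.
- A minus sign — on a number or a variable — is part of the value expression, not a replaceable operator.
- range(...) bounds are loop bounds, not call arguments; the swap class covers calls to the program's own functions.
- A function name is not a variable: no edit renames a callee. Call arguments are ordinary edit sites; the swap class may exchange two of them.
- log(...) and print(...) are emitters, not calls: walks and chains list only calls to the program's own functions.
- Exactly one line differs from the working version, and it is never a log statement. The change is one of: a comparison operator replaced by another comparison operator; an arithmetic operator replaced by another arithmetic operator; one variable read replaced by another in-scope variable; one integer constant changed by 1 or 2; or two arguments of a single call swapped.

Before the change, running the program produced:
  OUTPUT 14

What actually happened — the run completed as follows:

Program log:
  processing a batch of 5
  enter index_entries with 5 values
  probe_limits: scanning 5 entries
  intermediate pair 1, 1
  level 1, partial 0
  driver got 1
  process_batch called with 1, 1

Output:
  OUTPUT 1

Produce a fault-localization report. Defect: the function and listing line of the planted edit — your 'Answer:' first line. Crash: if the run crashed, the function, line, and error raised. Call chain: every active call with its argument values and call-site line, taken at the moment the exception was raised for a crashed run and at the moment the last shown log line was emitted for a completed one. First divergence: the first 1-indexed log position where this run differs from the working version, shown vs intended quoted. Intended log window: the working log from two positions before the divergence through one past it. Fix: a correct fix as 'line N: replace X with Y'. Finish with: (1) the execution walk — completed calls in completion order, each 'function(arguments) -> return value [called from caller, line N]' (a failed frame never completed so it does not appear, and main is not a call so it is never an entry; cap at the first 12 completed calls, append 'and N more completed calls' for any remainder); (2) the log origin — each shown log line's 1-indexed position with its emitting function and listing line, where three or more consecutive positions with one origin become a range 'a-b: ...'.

Answer: the defect is in process_batch at line 25.
Key fact: Nothing in the log betrays the bug — only the output does.
Call chain: main -> process_batch(1, 1) (called at line 37).
First divergence: none; the two logs match at every position.
Execution walk:
  probe_limits([10, 12, 1, 3, 3]) -> 1  [called from index_entries, line 17]
  screen_input(-1, 1) -> 1  [called from screen_input, line 5]
  screen_input(1, 0) -> 1  [called from index_entries, line 20]
  index_entries([10, 12, 1, 3, 3]) -> 1  [called from main, line 35]
  process_batch(1, 1) -> 1  [called from main, line 37]
Log line origins:
  1: logged in main at line 34
  2: logged in index_entries at line 16
  3: logged in probe_limits at line 8
  4: logged in index_entries at line 19
  5: logged in screen_input at line 4
  6: logged in main at line 36
  7: logged in process_batch at line 23
A correct fix: line 25: replace `==` with `<`.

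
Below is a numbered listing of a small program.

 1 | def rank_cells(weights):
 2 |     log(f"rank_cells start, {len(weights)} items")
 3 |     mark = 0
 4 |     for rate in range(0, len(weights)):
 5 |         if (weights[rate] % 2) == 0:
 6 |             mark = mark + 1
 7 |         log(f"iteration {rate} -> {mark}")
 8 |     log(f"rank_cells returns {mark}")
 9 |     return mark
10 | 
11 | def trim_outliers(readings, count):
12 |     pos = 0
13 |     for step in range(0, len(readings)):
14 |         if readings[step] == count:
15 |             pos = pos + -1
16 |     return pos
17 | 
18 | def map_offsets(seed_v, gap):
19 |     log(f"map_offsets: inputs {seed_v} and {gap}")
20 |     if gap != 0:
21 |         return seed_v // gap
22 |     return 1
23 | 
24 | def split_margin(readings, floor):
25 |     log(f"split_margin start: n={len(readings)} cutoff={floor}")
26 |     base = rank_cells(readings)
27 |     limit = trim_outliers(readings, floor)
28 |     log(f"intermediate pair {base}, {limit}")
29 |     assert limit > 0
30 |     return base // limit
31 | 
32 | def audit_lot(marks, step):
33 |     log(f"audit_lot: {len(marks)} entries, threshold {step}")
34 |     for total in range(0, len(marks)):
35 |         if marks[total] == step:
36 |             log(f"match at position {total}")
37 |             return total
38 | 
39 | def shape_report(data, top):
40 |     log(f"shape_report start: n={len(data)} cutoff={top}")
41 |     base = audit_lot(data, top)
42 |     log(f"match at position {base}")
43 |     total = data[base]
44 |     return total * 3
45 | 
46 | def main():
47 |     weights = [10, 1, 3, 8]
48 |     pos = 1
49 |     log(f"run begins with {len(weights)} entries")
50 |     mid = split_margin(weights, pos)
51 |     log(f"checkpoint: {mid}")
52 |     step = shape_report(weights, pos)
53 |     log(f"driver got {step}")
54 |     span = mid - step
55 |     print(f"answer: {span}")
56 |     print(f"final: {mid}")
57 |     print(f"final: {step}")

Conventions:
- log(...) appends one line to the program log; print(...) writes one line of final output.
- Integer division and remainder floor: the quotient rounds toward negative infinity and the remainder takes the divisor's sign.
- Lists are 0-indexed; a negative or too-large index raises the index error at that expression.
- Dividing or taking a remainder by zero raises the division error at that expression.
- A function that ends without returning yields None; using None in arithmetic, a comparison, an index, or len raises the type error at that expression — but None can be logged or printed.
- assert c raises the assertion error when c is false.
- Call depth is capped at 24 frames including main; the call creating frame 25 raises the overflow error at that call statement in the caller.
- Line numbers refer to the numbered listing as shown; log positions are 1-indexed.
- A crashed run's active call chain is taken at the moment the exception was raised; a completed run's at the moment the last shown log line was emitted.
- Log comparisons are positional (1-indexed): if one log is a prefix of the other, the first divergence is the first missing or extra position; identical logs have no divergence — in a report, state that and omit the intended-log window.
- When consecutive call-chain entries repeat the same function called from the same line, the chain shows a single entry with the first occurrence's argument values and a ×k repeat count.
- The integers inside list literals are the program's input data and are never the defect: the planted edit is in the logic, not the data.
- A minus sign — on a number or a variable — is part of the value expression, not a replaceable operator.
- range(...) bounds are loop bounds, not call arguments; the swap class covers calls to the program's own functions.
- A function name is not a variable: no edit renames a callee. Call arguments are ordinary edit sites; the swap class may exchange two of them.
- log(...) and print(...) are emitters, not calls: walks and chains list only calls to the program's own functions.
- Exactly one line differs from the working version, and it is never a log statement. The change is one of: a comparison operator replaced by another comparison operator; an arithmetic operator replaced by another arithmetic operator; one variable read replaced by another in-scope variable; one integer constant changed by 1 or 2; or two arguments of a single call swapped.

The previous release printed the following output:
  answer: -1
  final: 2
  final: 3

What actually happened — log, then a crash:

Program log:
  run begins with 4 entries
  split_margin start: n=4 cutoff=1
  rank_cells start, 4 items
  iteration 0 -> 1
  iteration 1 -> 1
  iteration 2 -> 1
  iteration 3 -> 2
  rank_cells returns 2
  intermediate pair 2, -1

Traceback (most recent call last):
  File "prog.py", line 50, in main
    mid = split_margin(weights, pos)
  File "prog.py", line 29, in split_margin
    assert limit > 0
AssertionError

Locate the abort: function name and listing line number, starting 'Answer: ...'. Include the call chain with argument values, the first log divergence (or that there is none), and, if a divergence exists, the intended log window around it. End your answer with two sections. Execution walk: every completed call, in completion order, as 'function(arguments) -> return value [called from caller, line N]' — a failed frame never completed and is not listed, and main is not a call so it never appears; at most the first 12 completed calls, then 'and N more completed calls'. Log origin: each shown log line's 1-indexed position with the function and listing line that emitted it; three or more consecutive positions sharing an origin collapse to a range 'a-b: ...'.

Answer: the error was raised in split_margin, line 29.
Key observation: Log line 9 is where behavior first shows: 'intermediate pair 2, -1' appears instead of 'intermediate pair 2, 1'.
Call chain: main -> split_margin([10, 1, 3, 8], 1) (called at line 50).
First divergence: at position 9 the run shows 'intermediate pair 2, -1' where the working version logs 'intermediate pair 2, 1'.
Intended log window:
  7: iteration 3 -> 2
  8: rank_cells returns 2
  9: intermediate pair 2, 1
  10: checkpoint: 2
Execution walk:
  rank_cells([10, 1, 3, 8]) -> 2  [called from split_margin, line 26]
  trim_outliers([10, 1, 3, 8], 1) -> -1  [called from split_margin, line 27]
Log line origins:
  1: emitted by main (line 49)
  2: emitted by split_margin (line 25)
  3: emitted by rank_cells (line 2)
  4-7: emitted by rank_cells (line 7)
  8: emitted by rank_cells (line 8)
  9: emitted by split_margin (line 28)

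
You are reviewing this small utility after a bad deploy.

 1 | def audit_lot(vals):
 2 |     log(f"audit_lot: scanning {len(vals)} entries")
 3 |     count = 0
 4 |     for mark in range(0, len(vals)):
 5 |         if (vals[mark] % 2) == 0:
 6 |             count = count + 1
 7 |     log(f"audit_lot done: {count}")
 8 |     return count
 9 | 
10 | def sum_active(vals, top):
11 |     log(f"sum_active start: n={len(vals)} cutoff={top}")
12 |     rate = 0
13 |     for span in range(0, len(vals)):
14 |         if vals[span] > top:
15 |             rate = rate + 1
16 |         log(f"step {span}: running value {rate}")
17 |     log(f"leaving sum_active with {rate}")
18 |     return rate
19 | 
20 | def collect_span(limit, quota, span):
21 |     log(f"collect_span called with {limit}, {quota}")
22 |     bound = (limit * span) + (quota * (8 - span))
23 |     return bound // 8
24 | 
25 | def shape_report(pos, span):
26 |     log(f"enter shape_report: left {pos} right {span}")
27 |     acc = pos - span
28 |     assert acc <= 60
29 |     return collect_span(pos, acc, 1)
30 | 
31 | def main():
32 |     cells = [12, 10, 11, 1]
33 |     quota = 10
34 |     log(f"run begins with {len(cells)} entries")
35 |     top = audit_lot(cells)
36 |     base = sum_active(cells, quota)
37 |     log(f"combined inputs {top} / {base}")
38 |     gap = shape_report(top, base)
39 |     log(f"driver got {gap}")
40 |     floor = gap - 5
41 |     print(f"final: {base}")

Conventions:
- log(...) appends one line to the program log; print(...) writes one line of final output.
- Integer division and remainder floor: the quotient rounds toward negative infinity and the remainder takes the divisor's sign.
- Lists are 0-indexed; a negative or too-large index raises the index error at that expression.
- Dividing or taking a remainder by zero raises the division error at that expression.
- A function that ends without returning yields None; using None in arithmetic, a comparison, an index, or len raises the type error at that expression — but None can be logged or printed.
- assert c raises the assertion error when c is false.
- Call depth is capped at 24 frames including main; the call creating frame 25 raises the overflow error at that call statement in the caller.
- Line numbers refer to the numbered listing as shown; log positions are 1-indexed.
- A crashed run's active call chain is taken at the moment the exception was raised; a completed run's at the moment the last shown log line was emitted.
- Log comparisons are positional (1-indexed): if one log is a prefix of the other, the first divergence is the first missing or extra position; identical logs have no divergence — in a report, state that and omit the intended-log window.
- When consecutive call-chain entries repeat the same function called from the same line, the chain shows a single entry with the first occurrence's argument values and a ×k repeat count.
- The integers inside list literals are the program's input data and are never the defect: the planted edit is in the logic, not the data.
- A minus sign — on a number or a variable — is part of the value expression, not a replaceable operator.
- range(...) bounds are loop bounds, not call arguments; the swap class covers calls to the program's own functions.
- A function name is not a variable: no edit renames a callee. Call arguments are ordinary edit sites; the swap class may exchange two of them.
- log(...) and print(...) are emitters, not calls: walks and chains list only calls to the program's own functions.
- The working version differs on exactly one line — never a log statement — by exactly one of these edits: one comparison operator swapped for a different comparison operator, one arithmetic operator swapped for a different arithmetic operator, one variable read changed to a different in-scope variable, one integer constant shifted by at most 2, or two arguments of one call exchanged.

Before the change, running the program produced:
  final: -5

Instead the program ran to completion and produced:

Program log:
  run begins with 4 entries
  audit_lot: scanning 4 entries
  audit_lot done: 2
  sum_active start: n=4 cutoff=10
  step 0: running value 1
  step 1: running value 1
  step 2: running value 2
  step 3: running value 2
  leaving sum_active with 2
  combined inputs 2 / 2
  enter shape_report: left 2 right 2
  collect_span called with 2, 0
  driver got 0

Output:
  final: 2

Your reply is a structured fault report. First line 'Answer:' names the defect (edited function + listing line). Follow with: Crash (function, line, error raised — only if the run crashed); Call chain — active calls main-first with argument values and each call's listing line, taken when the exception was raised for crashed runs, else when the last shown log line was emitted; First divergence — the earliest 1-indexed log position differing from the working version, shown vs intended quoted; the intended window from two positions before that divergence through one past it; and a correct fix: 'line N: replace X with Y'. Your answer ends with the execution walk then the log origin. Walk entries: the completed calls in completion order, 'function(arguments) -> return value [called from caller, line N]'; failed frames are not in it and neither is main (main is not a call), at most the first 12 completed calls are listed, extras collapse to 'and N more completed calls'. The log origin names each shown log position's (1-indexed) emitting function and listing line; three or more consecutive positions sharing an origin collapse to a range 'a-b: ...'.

Answer: the defect is in main at line 41.
Core observation: The logs agree in full; only the final output differs.
Call chain: main.
First divergence: there is none — every log position agrees.
Execution walk:
  audit_lot([12, 10, 11, 1]) -> 2  [called from main, line 35]
  sum_active([12, 10, 11, 1], 10) -> 2  [called from main, line 36]
  collect_span(2, 0, 1) -> 0  [called from shape_report, line 29]
  shape_report(2, 2) -> 0  [called from main, line 38]
Origin of each log line:
  1: logged in main at line 34
  2: logged in audit_lot at line 2
  3: logged in audit_lot at line 7
  4: logged in sum_active at line 11
  5-8: logged in sum_active at line 16
  9: logged in sum_active at line 17
  10: logged in main at line 37
  11: logged in shape_report at line 26
  12: logged in collect_span at line 21
  13: logged in main at line 39
A correct fix: line 41: replace `base` with `floor`.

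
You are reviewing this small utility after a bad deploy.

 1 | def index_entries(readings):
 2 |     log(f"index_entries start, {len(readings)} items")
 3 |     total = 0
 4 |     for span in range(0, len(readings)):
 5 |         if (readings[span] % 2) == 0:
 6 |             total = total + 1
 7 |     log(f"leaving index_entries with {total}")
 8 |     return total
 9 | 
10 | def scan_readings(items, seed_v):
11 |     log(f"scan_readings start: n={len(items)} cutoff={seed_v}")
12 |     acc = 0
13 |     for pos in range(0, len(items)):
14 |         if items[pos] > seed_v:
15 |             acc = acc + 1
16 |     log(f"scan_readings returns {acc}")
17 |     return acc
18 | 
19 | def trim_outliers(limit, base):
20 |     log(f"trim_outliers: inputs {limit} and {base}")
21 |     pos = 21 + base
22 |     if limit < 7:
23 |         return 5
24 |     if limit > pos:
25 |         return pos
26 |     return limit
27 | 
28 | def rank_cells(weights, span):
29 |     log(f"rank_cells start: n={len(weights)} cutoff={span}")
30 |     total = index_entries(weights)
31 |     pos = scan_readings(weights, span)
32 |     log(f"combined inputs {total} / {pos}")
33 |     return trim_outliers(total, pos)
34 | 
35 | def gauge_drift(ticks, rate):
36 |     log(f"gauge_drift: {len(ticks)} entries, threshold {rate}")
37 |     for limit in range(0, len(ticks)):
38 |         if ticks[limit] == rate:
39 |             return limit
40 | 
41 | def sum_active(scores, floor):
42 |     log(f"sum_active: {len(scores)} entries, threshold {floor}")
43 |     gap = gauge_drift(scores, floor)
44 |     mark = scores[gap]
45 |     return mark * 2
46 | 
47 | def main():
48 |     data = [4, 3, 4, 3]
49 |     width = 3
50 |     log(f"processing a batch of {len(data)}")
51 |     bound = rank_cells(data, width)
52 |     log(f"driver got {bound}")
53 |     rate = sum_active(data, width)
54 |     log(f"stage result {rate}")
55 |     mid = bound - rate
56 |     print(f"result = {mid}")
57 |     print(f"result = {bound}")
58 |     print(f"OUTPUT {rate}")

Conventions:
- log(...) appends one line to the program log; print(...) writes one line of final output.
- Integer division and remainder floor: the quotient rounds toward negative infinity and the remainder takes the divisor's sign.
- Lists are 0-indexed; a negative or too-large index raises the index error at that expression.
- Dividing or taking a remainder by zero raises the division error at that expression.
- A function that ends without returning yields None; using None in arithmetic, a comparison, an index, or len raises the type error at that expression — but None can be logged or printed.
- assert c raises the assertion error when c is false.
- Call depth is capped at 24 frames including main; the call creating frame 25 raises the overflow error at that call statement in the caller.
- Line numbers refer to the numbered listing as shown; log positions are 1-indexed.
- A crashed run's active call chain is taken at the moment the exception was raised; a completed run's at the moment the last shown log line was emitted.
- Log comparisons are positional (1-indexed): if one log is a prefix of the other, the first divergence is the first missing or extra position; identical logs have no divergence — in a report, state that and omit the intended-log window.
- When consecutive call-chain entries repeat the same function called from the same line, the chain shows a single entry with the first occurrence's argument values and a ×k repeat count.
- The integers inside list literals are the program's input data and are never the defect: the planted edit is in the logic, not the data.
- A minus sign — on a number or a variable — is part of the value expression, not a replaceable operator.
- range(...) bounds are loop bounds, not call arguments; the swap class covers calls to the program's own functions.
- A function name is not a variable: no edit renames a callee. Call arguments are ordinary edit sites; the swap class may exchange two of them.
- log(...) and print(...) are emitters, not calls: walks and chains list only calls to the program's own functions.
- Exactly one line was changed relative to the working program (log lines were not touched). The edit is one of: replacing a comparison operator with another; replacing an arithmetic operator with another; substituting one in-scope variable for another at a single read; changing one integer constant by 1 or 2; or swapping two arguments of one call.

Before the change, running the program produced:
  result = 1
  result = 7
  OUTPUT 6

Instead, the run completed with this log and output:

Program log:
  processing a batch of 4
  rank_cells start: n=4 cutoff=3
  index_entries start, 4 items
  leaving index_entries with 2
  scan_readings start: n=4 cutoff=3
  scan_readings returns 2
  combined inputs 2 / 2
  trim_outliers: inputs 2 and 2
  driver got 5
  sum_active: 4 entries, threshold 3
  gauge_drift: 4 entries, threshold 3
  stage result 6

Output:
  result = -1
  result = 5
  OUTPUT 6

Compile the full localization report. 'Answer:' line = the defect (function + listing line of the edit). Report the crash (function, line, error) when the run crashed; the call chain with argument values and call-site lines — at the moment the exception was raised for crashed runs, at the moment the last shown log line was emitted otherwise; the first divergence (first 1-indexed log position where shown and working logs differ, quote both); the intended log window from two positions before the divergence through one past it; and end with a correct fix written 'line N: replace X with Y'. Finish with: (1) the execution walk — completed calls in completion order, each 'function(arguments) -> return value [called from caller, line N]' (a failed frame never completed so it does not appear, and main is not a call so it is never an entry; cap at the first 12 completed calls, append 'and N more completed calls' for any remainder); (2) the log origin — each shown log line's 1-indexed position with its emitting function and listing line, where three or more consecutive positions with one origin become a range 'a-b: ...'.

Answer: the defect is in trim_outliers at line 23.
Core observation: Everything matches until log position 9, which reads 'driver got 5' in place of 'driver got 7'.
Call chain: main.
First divergence: position 9 — shown 'driver got 5', intended 'driver got 7'.
Intended log window:
  7: combined inputs 2 / 2
  8: trim_outliers: inputs 2 and 2
  9: driver got 7
  10: sum_active: 4 entries, threshold 3
Execution walk:
  index_entries([4, 3, 4, 3]) -> 2  [called from rank_cells, line 30]
  scan_readings([4, 3, 4, 3], 3) -> 2  [called from rank_cells, line 31]
  trim_outliers(2, 2) -> 5  [called from rank_cells, line 33]
  rank_cells([4, 3, 4, 3], 3) -> 5  [called from main, line 51]
  gauge_drift([4, 3, 4, 3], 3) -> 1  [called from sum_active, line 43]
  sum_active([4, 3, 4, 3], 3) -> 6  [called from main, line 53]
Log origin:
  1: logged in main at line 50
  2: logged in rank_cells at line 29
  3: logged in index_entries at line 2
  4: logged in index_entries at line 7
  5: logged in scan_readings at line 11
  6: logged in scan_readings at line 16
  7: logged in rank_cells at line 32
  8: logged in trim_outliers at line 20
  9: logged in main at line 52
  10: logged in sum_active at line 42
  11: logged in gauge_drift at line 36
  12: logged in main at line 54
A correct fix: line 23: replace `5` with `7`.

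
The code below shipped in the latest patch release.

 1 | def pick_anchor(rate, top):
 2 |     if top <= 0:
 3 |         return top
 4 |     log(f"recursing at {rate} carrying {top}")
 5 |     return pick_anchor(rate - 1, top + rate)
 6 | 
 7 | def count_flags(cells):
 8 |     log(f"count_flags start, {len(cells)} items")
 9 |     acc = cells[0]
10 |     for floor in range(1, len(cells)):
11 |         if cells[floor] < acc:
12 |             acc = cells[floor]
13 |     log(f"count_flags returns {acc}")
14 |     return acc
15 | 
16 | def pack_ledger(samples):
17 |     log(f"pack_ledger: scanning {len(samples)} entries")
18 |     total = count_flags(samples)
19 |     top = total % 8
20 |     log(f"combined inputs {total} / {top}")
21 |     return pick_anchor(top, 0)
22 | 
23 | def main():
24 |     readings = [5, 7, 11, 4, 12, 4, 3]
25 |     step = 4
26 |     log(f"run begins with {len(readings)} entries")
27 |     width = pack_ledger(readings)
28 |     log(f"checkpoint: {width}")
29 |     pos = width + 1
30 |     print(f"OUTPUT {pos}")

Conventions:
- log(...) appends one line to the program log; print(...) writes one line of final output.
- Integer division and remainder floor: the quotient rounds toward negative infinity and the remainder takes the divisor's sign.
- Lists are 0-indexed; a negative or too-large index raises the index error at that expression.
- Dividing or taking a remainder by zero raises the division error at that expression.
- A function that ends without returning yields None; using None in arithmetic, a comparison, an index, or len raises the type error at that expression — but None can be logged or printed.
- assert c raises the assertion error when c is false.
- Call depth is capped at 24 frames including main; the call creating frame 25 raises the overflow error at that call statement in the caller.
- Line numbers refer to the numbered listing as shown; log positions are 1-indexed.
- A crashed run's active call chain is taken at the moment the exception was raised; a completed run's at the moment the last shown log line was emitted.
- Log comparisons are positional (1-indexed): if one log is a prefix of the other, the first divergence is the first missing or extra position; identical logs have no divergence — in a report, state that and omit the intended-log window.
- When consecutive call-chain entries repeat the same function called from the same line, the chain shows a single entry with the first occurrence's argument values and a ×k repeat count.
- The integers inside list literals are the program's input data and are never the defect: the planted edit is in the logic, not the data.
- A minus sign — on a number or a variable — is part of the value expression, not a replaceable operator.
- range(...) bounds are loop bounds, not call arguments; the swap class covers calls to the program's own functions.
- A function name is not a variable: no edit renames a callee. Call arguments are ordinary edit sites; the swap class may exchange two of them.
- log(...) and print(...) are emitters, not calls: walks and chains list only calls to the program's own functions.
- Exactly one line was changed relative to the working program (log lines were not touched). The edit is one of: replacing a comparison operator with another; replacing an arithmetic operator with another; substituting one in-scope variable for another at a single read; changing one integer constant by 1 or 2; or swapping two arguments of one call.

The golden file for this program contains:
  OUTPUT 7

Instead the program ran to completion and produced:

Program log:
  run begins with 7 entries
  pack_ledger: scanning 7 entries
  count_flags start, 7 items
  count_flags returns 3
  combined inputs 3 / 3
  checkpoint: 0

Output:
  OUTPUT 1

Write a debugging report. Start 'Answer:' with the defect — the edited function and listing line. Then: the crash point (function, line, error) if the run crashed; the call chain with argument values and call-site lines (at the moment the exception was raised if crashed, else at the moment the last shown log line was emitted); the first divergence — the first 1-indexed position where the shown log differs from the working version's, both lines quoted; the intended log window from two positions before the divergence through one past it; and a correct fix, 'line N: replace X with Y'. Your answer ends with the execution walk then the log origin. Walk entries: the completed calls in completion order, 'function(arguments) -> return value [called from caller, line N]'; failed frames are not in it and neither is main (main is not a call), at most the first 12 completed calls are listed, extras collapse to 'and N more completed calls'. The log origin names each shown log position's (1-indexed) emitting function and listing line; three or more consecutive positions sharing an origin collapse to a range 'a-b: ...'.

Answer: the defect is in pick_anchor at line 2.
Key observation: Everything matches until log position 6, which reads 'checkpoint: 0' in place of 'recursing at 3 carrying 0'.
Call chain: main.
First divergence: position 6 — shown 'checkpoint: 0', intended 'recursing at 3 carrying 0'.
Intended log window:
  4: count_flags returns 3
  5: combined inputs 3 / 3
  6: recursing at 3 carrying 0
  7: recursing at 2 carrying 3
Execution walk:
  count_flags([5, 7, 11, 4, 12, 4, 3]) -> 3  [called from pack_ledger, line 18]
  pick_anchor(3, 0) -> 0  [called from pack_ledger, line 21]
  pack_ledger([5, 7, 11, 4, 12, 4, 3]) -> 0  [called from main, line 27]
Origin of each log line:
  1 — main, line 26
  2 — pack_ledger, line 17
  3 — count_flags, line 8
  4 — count_flags, line 13
  5 — pack_ledger, line 20
  6 — main, line 28
A correct fix: line 2: replace `top` with `rate`.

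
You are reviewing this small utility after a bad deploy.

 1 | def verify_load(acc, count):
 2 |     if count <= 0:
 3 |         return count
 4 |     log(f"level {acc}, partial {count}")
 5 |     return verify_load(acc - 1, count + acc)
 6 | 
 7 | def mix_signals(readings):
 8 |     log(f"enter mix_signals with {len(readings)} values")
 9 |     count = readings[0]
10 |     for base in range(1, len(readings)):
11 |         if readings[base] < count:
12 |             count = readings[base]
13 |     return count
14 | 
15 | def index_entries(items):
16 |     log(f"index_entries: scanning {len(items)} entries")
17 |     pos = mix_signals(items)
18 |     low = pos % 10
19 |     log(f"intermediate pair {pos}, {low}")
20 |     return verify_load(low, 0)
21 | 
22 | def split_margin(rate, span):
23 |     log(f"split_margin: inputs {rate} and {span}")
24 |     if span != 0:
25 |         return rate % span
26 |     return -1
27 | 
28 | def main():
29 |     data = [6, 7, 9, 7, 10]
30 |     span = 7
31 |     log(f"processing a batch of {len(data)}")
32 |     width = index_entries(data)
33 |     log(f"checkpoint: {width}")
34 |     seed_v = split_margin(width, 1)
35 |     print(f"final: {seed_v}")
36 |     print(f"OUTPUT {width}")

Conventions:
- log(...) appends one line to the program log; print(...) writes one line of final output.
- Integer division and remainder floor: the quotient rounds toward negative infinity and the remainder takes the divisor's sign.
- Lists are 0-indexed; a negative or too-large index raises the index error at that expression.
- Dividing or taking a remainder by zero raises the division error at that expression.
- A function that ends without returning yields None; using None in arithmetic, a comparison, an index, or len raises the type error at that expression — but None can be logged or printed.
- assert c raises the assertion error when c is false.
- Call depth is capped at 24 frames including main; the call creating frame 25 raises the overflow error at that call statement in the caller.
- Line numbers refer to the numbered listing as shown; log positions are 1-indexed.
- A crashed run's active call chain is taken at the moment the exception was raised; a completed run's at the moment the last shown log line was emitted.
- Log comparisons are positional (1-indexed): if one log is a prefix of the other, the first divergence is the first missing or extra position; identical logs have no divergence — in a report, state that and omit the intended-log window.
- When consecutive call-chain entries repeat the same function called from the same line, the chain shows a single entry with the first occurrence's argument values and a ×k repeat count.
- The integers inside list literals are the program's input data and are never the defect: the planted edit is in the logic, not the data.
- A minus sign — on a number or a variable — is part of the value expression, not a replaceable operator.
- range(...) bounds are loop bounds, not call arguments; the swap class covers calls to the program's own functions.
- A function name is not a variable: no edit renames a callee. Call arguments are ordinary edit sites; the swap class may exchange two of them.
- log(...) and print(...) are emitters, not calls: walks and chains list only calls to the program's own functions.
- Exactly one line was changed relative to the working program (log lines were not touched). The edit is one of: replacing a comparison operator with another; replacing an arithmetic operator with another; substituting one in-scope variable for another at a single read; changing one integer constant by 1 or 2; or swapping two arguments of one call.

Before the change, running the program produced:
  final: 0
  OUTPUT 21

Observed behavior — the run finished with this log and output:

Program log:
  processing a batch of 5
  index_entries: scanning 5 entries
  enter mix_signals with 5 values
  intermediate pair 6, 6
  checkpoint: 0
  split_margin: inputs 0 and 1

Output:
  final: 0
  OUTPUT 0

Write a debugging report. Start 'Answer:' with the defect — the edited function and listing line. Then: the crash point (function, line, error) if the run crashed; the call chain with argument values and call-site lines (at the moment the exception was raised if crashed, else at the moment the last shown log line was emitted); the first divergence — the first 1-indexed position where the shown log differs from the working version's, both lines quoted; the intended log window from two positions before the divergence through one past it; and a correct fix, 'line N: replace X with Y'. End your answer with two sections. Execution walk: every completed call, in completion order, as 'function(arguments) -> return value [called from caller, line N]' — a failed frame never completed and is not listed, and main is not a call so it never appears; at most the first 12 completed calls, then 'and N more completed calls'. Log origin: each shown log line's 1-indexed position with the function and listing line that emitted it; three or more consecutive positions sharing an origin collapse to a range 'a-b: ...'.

Answer: the defect is in verify_load at line 2.
Key observation: Log line 5 is where behavior first shows: 'checkpoint: 0' appears instead of 'level 6, partial 0'.
Call chain: main -> split_margin(0, 1) (called at line 34).
First divergence: position 5 — shown 'checkpoint: 0', intended 'level 6, partial 0'.
Intended log window:
  3: enter mix_signals with 5 values
  4: intermediate pair 6, 6
  5: level 6, partial 0
  6: level 5, partial 6
Execution walk:
  mix_signals([6, 7, 9, 7, 10]) -> 6  [called from index_entries, line 17]
  verify_load(6, 0) -> 0  [called from index_entries, line 20]
  index_entries([6, 7, 9, 7, 10]) -> 0  [called from main, line 32]
  split_margin(0, 1) -> 0  [called from main, line 34]
Log origin:
  1: from main, line 31
  2: from index_entries, line 16
  3: from mix_signals, line 8
  4: from index_entries, line 19
  5: from main, line 33
  6: from split_margin, line 23
A correct fix: line 2: replace `count` with `acc`.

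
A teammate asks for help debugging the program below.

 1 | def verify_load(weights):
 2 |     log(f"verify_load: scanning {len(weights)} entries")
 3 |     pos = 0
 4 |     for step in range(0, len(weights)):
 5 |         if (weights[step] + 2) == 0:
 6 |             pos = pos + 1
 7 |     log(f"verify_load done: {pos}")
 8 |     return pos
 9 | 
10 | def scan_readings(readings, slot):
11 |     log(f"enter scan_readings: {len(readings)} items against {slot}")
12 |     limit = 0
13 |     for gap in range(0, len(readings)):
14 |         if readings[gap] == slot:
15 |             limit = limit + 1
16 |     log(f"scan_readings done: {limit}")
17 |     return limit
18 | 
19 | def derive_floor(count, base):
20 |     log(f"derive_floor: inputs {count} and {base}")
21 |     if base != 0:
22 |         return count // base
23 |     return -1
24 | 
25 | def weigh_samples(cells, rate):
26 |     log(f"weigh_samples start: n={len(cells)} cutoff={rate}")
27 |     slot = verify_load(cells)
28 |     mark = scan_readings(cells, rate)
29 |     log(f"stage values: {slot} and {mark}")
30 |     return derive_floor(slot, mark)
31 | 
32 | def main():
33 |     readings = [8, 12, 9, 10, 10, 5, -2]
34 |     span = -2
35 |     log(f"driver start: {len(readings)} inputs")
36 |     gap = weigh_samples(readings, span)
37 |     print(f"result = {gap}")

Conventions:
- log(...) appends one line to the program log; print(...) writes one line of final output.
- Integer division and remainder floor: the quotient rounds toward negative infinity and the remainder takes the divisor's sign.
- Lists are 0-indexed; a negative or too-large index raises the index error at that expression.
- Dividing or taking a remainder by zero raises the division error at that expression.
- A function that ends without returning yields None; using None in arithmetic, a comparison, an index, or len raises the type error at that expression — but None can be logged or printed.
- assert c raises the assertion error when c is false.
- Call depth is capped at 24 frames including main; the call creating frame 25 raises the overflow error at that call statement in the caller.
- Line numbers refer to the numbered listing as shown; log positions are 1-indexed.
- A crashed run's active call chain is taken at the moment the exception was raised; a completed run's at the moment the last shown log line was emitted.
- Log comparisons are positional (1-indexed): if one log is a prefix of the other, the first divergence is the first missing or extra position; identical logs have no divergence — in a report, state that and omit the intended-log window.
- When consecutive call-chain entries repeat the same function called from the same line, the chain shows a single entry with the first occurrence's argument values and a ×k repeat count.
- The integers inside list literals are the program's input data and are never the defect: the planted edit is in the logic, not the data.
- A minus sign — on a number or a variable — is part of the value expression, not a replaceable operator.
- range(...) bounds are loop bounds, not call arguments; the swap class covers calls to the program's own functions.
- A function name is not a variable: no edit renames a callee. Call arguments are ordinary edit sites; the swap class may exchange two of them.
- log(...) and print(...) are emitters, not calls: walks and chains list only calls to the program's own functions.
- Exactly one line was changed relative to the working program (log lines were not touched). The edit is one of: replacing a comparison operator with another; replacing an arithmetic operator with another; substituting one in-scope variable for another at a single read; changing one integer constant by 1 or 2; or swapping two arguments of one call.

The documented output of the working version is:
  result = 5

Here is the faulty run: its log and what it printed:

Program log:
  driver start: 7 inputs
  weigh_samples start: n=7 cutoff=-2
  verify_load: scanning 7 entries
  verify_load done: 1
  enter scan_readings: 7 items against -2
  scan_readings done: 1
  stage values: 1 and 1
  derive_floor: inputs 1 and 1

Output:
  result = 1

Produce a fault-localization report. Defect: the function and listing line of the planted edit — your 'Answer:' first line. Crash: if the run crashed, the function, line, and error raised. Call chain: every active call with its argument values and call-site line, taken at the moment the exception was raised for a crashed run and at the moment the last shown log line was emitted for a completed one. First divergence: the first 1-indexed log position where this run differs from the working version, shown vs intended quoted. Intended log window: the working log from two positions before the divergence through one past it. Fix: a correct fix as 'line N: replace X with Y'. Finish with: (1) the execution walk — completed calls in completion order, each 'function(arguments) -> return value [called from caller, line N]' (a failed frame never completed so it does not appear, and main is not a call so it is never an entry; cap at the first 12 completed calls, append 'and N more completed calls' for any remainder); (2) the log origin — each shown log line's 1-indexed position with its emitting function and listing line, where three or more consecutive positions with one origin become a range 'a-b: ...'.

Answer: the defect is in verify_load at line 5.
Core observation: Everything matches until log position 4, which reads 'verify_load done: 1' in place of 'verify_load done: 5'.
Call chain: main -> weigh_samples([8, 12, 9, 10, 10, 5, -2], -2) (called at line 36) -> derive_floor(1, 1) (called at line 30).
First divergence: position 4 — the shown line 'verify_load done: 1' should read 'verify_load done: 5'.
Intended log window:
  2: weigh_samples start: n=7 cutoff=-2
  3: verify_load: scanning 7 entries
  4: verify_load done: 5
  5: enter scan_readings: 7 items against -2
Execution walk:
  verify_load([8, 12, 9, 10, 10, 5, -2]) -> 1  [called from weigh_samples, line 27]
  scan_readings([8, 12, 9, 10, 10, 5, -2], -2) -> 1  [called from weigh_samples, line 28]
  derive_floor(1, 1) -> 1  [called from weigh_samples, line 30]
  weigh_samples([8, 12, 9, 10, 10, 5, -2], -2) -> 1  [called from main, line 36]
Log line origins:
  1 — main, line 35
  2 — weigh_samples, line 26
  3 — verify_load, line 2
  4 — verify_load, line 7
  5 — scan_readings, line 11
  6 — scan_readings, line 16
  7 — weigh_samples, line 29
  8 — derive_floor, line 20
A correct fix: line 5: replace `+` with `%`.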